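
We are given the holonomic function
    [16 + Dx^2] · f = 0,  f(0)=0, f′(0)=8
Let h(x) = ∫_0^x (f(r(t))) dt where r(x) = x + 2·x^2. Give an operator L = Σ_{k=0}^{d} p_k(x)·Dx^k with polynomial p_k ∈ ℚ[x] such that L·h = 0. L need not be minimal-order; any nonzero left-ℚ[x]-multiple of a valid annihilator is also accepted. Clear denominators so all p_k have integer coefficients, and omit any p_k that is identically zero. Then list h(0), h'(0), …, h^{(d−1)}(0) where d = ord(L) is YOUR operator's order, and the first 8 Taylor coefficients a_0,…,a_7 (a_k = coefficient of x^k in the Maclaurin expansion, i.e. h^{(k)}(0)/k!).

L = (16 + 192·x + 768·x^2 + 1024·x^3)·Dx - 4·Dx^2 + (1 + 4·x)·Dx^3  (order 3).
h: a_k = 0, 0, 4, 16/3, -16/3, -128/5, -1792/45, 0, …
ICs: h(0) = 0, h′(0) = 0, h′′(0) = 8.

f: a_k = 0, 8, 0, -64/3, 0, 256/15, 0, -2048/315, …
Substitute x→r, Dx→(1/r')Dx; clear ⇒ L₀.
h=∫h₀ ⇒ L = L₀·Dx.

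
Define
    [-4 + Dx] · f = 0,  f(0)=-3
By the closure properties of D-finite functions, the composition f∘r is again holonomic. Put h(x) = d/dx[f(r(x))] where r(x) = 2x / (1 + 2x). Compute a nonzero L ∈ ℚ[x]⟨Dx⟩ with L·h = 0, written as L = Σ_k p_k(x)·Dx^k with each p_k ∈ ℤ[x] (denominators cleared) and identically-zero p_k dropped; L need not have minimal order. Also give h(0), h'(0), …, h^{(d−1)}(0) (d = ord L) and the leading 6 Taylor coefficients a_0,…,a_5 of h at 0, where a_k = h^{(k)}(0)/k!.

L = (4 - 8·x) + (-1 - 4·x - 4·x^2)·Dx  (order 1).
h: a_k = -24, -96, 96, 256, -896, 5632/5, …
ICs: h(0) = -24.

f: a_k = -3, -12, -24, -32, -32, -128/5, …
L₀ from L_f via x↦r, Dx↦r'^{-1}Dx.
Derive L from L₀ (diff closure).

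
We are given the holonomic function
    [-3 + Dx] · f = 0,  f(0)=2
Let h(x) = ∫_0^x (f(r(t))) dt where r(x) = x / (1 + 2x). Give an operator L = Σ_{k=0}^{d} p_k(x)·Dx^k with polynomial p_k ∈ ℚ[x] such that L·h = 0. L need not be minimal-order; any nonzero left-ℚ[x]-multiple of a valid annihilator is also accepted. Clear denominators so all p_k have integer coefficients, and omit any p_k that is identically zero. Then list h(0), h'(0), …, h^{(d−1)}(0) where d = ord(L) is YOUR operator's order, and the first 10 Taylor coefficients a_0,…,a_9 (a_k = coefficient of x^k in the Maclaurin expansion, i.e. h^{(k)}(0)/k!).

L = -3·Dx + (1 + 4·x + 4·x^2)·Dx^2  (order 2).
h: a_k = 0, 2, 3, -1, -3/4, 51/20, -173/40, 1581/280, -12441/2240, 15139/6720, …
ICs: h(0) = 0, h′(0) = 2.

f: a_k = 2, 6, 9, 9, 27/4, 81/20, 81/40, 243/280, 729/2240, 243/2240, …
L₀ from L_f via x↦r, Dx↦r'^{-1}Dx.
h=∫₀ˣh₀: take L = L₀·Dx.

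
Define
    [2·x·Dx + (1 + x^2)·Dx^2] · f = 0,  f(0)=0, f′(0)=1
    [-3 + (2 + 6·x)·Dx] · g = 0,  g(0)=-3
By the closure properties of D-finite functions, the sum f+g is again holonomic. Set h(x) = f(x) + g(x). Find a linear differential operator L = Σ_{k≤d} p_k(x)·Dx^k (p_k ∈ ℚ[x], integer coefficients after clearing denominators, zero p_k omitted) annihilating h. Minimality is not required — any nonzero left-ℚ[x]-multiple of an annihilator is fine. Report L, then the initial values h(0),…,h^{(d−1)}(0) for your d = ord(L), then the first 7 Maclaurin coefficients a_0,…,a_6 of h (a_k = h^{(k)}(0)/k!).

L = (-12 - 90·x + 36·x^2 + 54·x^3)·Dx + (-35 - 48·x - 102·x^2 + 144·x^3 + 189·x^4)·Dx^2 + (-6 - 10·x + 36·x^2 + 44·x^3 + 42·x^4 + 54·x^5)·Dx^3  (order 3).
h: a_k = -3, -7/2, 27/8, -259/48, 1215/128, -25259/1280, 45927/1024, …
ICs: h(0) = -3, h′(0) = -7/2, h′′(0) = 27/4.

f: a_k = 0, 1, 0, -1/3, 0, 1/5, 0, …
g: a_k = -3, -9/2, 27/8, -81/16, 1215/128, -5103/256, 45927/1024, …
Weyl lclm of L_f,L_g ⇒ L₀ (ord ≤ 3).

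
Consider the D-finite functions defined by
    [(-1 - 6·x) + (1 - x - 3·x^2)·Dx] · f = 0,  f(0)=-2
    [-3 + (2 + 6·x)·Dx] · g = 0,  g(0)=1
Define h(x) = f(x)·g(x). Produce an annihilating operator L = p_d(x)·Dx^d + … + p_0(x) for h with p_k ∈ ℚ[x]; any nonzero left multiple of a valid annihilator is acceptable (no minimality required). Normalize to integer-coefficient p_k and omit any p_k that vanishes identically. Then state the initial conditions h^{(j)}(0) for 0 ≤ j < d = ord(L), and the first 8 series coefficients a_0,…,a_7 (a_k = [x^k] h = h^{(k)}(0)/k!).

L = (5 + 15·x + 27·x^2) + (-2 - 4·x + 12·x^2 + 18·x^3)·Dx  (order 1).
h: a_k = -2, -5, -35/4, -217/8, -3011/64, -18139/128, -129511/512, -766529/1024, …
ICs: h(0) = -2.

f: a_k = -2, -2, -8, -14, -38, -80, -194, -434, …
g: a_k = 1, 3/2, -9/8, 27/16, -405/128, 1701/256, -15309/1024, 72171/2048, …
Sym-product of L_f,L_g gives L₀ (≤ ord 1).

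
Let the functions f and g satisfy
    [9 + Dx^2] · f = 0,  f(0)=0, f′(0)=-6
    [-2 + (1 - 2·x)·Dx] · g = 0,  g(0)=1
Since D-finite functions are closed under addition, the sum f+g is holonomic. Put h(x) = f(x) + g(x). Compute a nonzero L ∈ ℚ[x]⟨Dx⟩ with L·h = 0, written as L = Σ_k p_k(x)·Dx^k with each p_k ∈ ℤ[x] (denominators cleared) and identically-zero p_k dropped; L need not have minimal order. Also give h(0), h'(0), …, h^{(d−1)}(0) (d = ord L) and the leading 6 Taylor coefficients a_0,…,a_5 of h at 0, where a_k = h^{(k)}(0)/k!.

L = (-594 + 648·x - 648·x^2) + (153 - 630·x + 972·x^2 - 648·x^3)·Dx + (-66 + 72·x - 72·x^2)·Dx^2 + (17 - 70·x + 108·x^2 - 72·x^3)·Dx^3  (order 3).
h: a_k = 1, -4, 4, 17, 16, 559/20, …
ICs: h(0) = 1, h′(0) = -4, h′′(0) = 8.

f: a_k = 0, -6, 0, 9, 0, -81/20, …
g: a_k = 1, 2, 4, 8, 16, 32, …
Sum ⇒ L₀ = lclm(L_f,L_g) in ℚ(x)⟨Dx⟩.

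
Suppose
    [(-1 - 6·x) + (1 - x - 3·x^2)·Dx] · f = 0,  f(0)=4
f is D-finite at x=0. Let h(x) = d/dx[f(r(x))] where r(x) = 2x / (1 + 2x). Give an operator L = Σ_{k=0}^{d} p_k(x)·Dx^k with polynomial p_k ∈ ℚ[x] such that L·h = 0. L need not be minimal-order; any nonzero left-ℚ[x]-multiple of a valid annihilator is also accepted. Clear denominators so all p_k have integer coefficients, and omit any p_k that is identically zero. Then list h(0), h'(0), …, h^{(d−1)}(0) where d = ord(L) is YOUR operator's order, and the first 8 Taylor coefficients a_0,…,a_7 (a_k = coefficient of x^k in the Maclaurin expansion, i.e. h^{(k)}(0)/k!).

L = (12 + 72·x + 576·x^2 + 672·x^3) + (-1 - 18·x - 48·x^2 + 136·x^3 + 336·x^4)·Dx  (order 1).
h: a_k = 8, 96, 0, 2304, -5760, 55296, -225792, 1400832, …
ICs: h(0) = 8.

f: a_k = 4, 4, 16, 28, 76, 160, 388, 868, …
Substitute x→r, Dx→(1/r')Dx; clear ⇒ L₀.
Derive L from L₀ (diff closure).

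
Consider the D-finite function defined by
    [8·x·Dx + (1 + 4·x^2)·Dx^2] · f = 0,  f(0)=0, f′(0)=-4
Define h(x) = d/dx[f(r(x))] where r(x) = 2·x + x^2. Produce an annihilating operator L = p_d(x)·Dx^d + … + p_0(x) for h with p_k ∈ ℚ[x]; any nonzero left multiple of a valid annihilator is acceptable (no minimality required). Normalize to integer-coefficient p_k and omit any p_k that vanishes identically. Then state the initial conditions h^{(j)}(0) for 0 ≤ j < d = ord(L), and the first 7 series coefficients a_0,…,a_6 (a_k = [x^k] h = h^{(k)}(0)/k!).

L = (-1 + 32·x + 64·x^2 + 48·x^3 + 12·x^4) + (1 + x + 16·x^2 + 32·x^3 + 20·x^4 + 4·x^5)·Dx  (order 1).
h: a_k = -8, -8, 128, 256, -1888, -6112, 25600, …
ICs: h(0) = -8.

f: a_k = 0, -4, 0, 16/3, 0, -64/5, 0, …
f∘r: x↦r, Dx↦Dx/r' in L_f ⇒ L₀.
h₀' ⇒ L via d/dx closure of L₀.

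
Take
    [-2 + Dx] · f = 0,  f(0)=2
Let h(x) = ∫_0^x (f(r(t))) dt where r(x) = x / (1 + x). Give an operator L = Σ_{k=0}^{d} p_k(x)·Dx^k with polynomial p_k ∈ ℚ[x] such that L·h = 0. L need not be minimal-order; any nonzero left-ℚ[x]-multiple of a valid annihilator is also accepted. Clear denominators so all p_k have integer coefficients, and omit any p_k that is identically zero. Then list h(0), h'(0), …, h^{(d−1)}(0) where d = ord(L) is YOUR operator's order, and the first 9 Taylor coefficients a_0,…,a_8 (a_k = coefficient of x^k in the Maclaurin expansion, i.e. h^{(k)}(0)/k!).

L = -2·Dx + (1 + 2·x + x^2)·Dx^2  (order 2).
h: a_k = 0, 2, 2, 0, -1/3, 4/15, -2/15, 8/315, 5/126, …
ICs: h(0) = 0, h′(0) = 2.

f: a_k = 2, 4, 4, 8/3, 4/3, 8/15, 8/45, 16/315, 4/315, …
Substitute x→r, Dx→(1/r')Dx; clear ⇒ L₀.
∫: right-multiply L₀ by Dx.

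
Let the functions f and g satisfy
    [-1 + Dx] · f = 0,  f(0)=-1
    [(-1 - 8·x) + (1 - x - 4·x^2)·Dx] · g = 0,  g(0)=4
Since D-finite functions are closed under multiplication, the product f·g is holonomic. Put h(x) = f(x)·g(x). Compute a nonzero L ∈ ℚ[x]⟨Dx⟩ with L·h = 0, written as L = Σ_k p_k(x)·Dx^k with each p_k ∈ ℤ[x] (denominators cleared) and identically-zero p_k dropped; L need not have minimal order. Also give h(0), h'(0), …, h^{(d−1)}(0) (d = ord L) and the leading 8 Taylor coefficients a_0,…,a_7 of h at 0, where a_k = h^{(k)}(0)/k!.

f: a_k = -1, -1, -1/2, -1/6, -1/24, -1/120, -1/720, -1/5040, …
g: a_k = 4, 4, 20, 36, 116, 260, 724, 1764, …
L₀ := L_f ⊗_s L_g (sym. prod.), ord ≤ 1.
L = (2 + 7·x - 4·x^2) + (-1 + x + 4·x^2)·Dx  (order 1).
h: a_k = -4, -8, -26, -176/3, -977/6, -5963/15, -188797/180, -831287/315, …
ICs: h(0) = -4.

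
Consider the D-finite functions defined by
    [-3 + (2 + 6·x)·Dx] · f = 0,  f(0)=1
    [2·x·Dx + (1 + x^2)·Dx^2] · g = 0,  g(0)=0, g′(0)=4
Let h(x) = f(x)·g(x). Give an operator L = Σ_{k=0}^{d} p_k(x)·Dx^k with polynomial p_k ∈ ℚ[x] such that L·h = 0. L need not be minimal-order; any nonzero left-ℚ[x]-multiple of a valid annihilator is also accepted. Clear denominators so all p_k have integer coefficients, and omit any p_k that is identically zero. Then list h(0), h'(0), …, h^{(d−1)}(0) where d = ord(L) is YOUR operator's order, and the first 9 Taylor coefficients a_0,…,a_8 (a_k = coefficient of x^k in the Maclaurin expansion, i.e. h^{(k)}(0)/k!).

f: a_k = 1, 3/2, -9/8, 27/16, -405/128, 1701/256, -15309/1024, 72171/2048, -2814669/32768, …
g: a_k = 0, 4, 0, -4/3, 0, 4/5, 0, -4/7, 0, …
L₀ := L_f ⊗_s L_g (sym. prod.), ord ≤ 2.
L = (27 - 12·x - 9·x^2) + (-12 - 28·x + 36·x^2 + 36·x^3)·Dx + (4 + 24·x + 40·x^2 + 24·x^3 + 36·x^4)·Dx^2  (order 2).
h: a_k = 0, 4, 6, -35/6, 19/4, -1657/160, 8169/320, -511199/8960, 2376057/17920, …
ICs: h(0) = 0, h′(0) = 4.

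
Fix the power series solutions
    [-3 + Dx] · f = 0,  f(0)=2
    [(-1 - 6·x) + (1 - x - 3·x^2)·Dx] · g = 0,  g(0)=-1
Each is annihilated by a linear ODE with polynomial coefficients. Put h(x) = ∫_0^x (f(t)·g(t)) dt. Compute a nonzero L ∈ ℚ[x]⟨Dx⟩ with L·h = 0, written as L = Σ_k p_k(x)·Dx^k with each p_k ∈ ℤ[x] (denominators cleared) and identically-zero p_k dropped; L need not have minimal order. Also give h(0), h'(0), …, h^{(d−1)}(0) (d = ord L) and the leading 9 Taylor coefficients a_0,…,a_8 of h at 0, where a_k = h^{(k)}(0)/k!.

L = (4 + 3·x - 9·x^2)·Dx + (-1 + x + 3·x^2)·Dx^2  (order 2).
h: a_k = 0, -2, -4, -23/3, -14, -527/20, -1519/30, -28043/280, -56467/280, …
ICs: h(0) = 0, h′(0) = -2.

f: a_k = 2, 6, 9, 9, 27/4, 81/20, 81/40, 243/280, 729/2240, …
g: a_k = -1, -1, -4, -7, -19, -40, -97, -217, -508, …
Product ⇒ symmetric product L₀, ord ≤ 1.
h=∫h₀ ⇒ L = L₀·Dx.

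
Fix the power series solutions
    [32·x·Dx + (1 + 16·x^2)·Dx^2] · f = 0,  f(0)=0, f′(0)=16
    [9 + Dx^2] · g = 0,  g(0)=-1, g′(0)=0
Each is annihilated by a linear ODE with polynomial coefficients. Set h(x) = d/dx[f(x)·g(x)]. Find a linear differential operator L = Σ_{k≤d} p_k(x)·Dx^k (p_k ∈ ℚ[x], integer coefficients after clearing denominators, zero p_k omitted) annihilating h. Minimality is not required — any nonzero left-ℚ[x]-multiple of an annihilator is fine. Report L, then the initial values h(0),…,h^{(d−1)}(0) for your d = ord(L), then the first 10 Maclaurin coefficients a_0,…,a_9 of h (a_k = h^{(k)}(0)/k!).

L = (2922993 + 113986656·x^2 + 3239661312·x^4 + 5952061440·x^6 + 4156489728·x^8 - 7644119040·x^10 + 110075314176·x^12) + (1760832·x + 128480256·x^3 + 1888911360·x^5 + 5308416000·x^7 + 15288238080·x^9 + 48922361856·x^11)·Dx + (341202 + 13887168·x^2 + 389230080·x^4 + 940474368·x^6 + 1603141632·x^8 + 3737124864·x^10 + 24461180928·x^12)·Dx^2 + (195648·x + 14275584·x^3 + 209879040·x^5 + 589824000·x^7 + 1698693120·x^9 + 5435817984·x^11)·Dx^3 + (1825 + 135776·x^2 + 3251968·x^4 + 31014912·x^6 + 126812160·x^8 + 509607936·x^10 + 1358954496·x^12)·Dx^4  (order 4).
h: a_k = -16, 0, 472, 0, -6286, 0, 467351/5, 0, -81392237/56, 0, …
ICs: h(0) = -16, h′(0) = 0, h′′(0) = 944, h′′′(0) = 0.

f: a_k = 0, 16, 0, -256/3, 0, 4096/5, 0, -65536/7, 0, 1048576/9, …
g: a_k = -1, 0, 9/2, 0, -27/8, 0, 81/80, 0, -729/4480, 0, …
Sym-product of L_f,L_g gives L₀ (≤ ord 4).
Differentiate: ansatz ord ≤ ord L₀ ⇒ L.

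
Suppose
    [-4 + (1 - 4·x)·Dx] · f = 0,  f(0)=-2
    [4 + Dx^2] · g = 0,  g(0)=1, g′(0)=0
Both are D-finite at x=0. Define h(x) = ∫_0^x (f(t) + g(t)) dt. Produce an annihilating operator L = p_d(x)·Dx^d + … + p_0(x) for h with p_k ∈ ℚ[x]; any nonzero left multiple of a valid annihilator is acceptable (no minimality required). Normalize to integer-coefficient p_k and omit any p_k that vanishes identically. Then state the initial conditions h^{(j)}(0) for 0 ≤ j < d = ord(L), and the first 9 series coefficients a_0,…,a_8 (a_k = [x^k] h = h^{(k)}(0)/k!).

f: a_k = -2, -8, -32, -128, -512, -2048, -8192, -32768, -131072, …
g: a_k = 1, 0, -2, 0, 2/3, 0, -4/45, 0, 2/315, …
h₀=f+g: left-lcm gives L₀, ord ≤ 3.
h=∫₀ˣh₀: take L = L₀·Dx.
L = (400 - 128·x + 256·x^2)·Dx + (-36 + 176·x - 192·x^2 + 256·x^3)·Dx^2 + (100 - 32·x + 64·x^2)·Dx^3 + (-9 + 44·x - 48·x^2 + 64·x^3)·Dx^4  (order 4).
h: a_k = 0, -1, -4, -34/3, -32, -1534/15, -1024/3, -368644/315, -4096, …
ICs: h(0) = 0, h′(0) = -1, h′′(0) = -8, h′′′(0) = -68.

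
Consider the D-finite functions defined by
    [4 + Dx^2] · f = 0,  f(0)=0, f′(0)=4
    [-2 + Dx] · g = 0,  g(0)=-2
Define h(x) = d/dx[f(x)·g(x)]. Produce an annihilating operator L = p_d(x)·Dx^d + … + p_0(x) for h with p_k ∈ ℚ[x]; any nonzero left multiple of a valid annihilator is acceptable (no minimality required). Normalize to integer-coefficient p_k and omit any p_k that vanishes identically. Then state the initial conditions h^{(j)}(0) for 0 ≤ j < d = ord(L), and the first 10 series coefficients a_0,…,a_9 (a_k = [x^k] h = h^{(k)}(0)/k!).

f: a_k = 0, 4, 0, -8/3, 0, 8/15, 0, -16/315, 0, 8/2835, …
g: a_k = -2, -4, -4, -8/3, -4/3, -8/15, -8/45, -16/315, -4/315, -8/2835, …
Sym-product of L_f,L_g gives L₀ (≤ ord 2).
h=h₀': d/dx-closure on L₀ ⇒ L.
L = 8 - 4·Dx + Dx^2  (order 2).
h: a_k = -8, -32, -32, 0, 64/3, 256/15, 256/45, 0, -256/315, -1024/2835, …
ICs: h(0) = -8, h′(0) = -32.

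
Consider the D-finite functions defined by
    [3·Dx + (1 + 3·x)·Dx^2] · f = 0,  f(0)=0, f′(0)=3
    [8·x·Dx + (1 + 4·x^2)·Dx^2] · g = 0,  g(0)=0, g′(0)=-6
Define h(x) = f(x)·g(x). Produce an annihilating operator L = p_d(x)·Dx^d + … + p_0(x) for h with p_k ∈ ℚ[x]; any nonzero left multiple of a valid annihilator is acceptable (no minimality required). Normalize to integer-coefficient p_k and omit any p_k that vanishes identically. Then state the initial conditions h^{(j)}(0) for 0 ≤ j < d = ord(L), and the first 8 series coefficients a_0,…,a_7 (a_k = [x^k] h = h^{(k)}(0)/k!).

L = (1632 + 8496·x + 23040·x^2 + 110016·x^3 + 207360·x^4 + 269568·x^5 + 82944·x^7)·Dx + (418 + 6672·x + 44112·x^2 + 151488·x^3 + 393984·x^4 + 642816·x^5 + 725760·x^6 + 82944·x^7 + 290304·x^8)·Dx^2 + (204 + 1844·x + 12096·x^2 + 47408·x^3 + 122880·x^4 + 240192·x^5 + 331776·x^6 + 361728·x^7 + 82944·x^8 + 165888·x^9)·Dx^3 + (25 + 246·x + 1217·x^2 + 4128·x^3 + 10624·x^4 + 22080·x^5 + 34272·x^6 + 41472·x^7 + 43776·x^8 + 13824·x^9 + 20736·x^10)·Dx^4  (order 4).
h: a_k = 0, 0, -18, 27, -30, 171/2, -1386/5, 3267/5, …
ICs: h(0) = 0, h′(0) = 0, h′′(0) = -36, h′′′(0) = 162.

f: a_k = 0, 3, -9/2, 9, -81/4, 243/5, -243/2, 2187/7, …
g: a_k = 0, -6, 0, 8, 0, -96/5, 0, 384/7, …
L₀ := L_f ⊗_s L_g (sym. prod.), ord ≤ 4.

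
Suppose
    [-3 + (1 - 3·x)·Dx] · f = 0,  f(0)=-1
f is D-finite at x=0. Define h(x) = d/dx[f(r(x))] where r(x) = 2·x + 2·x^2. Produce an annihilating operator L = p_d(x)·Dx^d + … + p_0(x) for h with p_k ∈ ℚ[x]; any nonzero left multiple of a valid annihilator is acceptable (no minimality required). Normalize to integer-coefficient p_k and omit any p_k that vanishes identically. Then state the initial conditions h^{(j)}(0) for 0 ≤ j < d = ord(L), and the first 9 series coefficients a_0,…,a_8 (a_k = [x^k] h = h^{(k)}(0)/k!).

f: a_k = -1, -3, -9, -27, -81, -243, -729, -2187, -6561, …
L₀ from L_f via x↦r, Dx↦r'^{-1}Dx.
Derive L from L₀ (diff closure).
L = (14 + 36·x + 36·x^2) + (-1 + 4·x + 18·x^2 + 12·x^3)·Dx  (order 1).
h: a_k = -6, -84, -864, -7920, -68040, -561168, -4499712, -35344512, -273287520, …
ICs: h(0) = -6.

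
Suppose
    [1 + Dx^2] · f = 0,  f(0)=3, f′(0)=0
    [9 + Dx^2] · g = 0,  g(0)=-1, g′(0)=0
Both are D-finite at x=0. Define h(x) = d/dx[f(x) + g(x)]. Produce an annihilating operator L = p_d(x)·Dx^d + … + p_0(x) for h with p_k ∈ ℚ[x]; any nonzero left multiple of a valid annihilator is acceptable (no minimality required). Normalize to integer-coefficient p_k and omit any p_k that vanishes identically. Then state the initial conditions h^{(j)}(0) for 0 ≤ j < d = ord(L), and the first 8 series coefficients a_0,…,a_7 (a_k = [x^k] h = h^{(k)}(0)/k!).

f: a_k = 3, 0, -3/2, 0, 1/8, 0, -1/240, 0, …
g: a_k = -1, 0, 9/2, 0, -27/8, 0, 81/80, 0, …
f+g: L₀ = lclm(L_f,L_g), ord ≤ 2+2.
Differentiate: ansatz ord ≤ ord L₀ ⇒ L.
L = 9 + 10·Dx^2 + Dx^4  (order 4).
h: a_k = 0, 6, 0, -13, 0, 121/20, 0, -1093/840, …
ICs: h(0) = 0, h′(0) = 6, h′′(0) = 0, h′′′(0) = -78.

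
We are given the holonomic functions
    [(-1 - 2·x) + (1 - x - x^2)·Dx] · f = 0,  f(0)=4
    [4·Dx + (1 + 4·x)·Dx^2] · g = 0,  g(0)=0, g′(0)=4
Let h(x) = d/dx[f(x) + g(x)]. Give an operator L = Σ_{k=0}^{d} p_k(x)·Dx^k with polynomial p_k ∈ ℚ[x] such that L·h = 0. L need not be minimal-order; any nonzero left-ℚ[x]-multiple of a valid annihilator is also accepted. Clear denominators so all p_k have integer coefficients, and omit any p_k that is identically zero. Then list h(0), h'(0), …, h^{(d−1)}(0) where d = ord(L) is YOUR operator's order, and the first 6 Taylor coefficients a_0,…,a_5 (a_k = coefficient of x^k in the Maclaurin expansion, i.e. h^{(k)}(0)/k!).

L = (100 + 272·x + 392·x^2 + 144·x^3 + 96·x^4) + (-7 + 96·x + 434·x^2 + 540·x^3 + 304·x^4 + 160·x^5)·Dx + (-4 - 25·x - 28·x^2 + 46·x^3 + 73·x^4 + 76·x^5 + 32·x^6)·Dx^2  (order 2).
h: a_k = 8, 0, 100, -176, 1184, -3784, …
ICs: h(0) = 8, h′(0) = 0.

f: a_k = 4, 4, 8, 12, 20, 32, …
g: a_k = 0, 4, -8, 64/3, -64, 1024/5, …
Weyl lclm of L_f,L_g ⇒ L₀ (ord ≤ 3).
Derive L from L₀ (diff closure).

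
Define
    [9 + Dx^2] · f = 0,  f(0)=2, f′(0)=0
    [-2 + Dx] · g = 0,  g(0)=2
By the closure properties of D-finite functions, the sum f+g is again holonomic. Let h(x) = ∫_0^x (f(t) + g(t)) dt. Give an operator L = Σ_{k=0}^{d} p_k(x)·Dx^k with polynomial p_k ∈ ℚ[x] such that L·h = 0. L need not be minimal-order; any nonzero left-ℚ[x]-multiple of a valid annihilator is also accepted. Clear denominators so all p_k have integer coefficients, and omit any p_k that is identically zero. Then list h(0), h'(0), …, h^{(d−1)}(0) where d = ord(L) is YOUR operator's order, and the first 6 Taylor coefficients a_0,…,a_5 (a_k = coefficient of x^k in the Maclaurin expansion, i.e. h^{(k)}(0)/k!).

L = -18·Dx + 9·Dx^2 - 2·Dx^3 + Dx^4  (order 4).
h: a_k = 0, 4, 2, -5/3, 2/3, 97/60, …
ICs: h(0) = 0, h′(0) = 4, h′′(0) = 4, h′′′(0) = -10.

f: a_k = 2, 0, -9, 0, 27/4, 0, …
g: a_k = 2, 4, 4, 8/3, 4/3, 8/15, …
Weyl lclm of L_f,L_g ⇒ L₀ (ord ≤ 3).
h=∫h₀ ⇒ L = L₀·Dx.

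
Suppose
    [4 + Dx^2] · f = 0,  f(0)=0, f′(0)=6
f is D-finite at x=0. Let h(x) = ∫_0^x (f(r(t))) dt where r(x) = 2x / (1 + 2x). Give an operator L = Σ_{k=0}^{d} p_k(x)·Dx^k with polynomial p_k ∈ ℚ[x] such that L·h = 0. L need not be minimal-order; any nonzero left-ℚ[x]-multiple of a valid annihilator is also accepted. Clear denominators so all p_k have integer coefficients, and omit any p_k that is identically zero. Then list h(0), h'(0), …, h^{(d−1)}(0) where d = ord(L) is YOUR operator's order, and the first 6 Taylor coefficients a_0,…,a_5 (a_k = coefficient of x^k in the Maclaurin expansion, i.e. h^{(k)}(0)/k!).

f: a_k = 0, 6, 0, -4, 0, 4/5, …
f∘r: x↦r, Dx↦Dx/r' in L_f ⇒ L₀.
h=∫h₀ ⇒ L = L₀·Dx.
L = 16·Dx + (4 + 24·x + 48·x^2 + 32·x^3)·Dx^2 + (1 + 8·x + 24·x^2 + 32·x^3 + 16·x^4)·Dx^3  (order 3).
h: a_k = 0, 0, 6, -8, 4, 96/5, …
ICs: h(0) = 0, h′(0) = 0, h′′(0) = 12.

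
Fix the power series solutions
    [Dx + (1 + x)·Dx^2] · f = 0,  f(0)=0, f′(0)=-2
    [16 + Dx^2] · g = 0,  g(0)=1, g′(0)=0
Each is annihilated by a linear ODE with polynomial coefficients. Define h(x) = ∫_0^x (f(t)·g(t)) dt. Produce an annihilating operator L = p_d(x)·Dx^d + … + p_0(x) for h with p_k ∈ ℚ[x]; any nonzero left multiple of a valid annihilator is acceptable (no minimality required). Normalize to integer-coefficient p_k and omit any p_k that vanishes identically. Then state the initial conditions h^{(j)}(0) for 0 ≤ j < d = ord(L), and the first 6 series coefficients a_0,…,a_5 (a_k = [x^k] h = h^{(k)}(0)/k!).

L = (15072 + 62976·x + 97024·x^2 + 65536·x^3 + 16384·x^4)·Dx + (1984 + 6080·x + 6144·x^2 + 2048·x^3)·Dx^2 + (1950 + 8000·x + 12192·x^2 + 8192·x^3 + 2048·x^4)·Dx^3 + (124 + 380·x + 384·x^2 + 128·x^3)·Dx^4 + (63 + 254·x + 383·x^2 + 256·x^3 + 64·x^4)·Dx^5  (order 5).
h: a_k = 0, 0, -1, 1/3, 23/6, -3/2, …
ICs: h(0) = 0, h′(0) = 0, h′′(0) = -2, h′′′(0) = 2, h′′′′(0) = 92.

f: a_k = 0, -2, 1, -2/3, 1/2, -2/5, …
g: a_k = 1, 0, -8, 0, 32/3, 0, …
Product ⇒ symmetric product L₀, ord ≤ 4.
∫: right-multiply L₀ by Dx.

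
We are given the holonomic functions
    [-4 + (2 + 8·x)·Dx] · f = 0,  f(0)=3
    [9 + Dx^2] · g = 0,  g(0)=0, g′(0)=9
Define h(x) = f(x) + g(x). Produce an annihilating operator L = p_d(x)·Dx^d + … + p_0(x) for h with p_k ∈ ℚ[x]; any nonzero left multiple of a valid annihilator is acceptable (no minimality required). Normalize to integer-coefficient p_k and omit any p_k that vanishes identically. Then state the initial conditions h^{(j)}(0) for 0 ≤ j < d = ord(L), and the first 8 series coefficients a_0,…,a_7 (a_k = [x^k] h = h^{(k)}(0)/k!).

f: a_k = 3, 6, -6, 12, -30, 84, -252, 792, …
g: a_k = 0, 9, 0, -27/2, 0, 243/40, 0, -729/560, …
Weyl lclm of L_f,L_g ⇒ L₀ (ord ≤ 3).
L = (-378 - 1296·x - 2592·x^2) + (45 + 828·x + 3888·x^2 + 5184·x^3)·Dx + (-42 - 144·x - 288·x^2)·Dx^2 + (5 + 92·x + 432·x^2 + 576·x^3)·Dx^3  (order 3).
h: a_k = 3, 15, -6, -3/2, -30, 3603/40, -252, 442791/560, …
ICs: h(0) = 3, h′(0) = 15, h′′(0) = -12.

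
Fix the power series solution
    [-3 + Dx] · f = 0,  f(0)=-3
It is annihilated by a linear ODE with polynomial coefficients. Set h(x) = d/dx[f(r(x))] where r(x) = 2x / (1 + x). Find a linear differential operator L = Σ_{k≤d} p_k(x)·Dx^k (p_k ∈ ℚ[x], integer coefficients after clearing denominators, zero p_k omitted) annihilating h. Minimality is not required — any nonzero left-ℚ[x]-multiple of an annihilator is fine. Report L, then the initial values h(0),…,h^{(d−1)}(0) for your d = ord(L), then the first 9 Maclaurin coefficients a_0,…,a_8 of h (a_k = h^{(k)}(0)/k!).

L = (4 - 2·x) + (-1 - 2·x - x^2)·Dx  (order 1).
h: a_k = -18, -72, -54, 72, 18, -432/5, 342/5, 288/35, -2754/35, …
ICs: h(0) = -18.

f: a_k = -3, -9, -27/2, -27/2, -81/8, -243/40, -243/80, -729/560, -2187/4480, …
h₀=f(r): pull back L_f along r ⇒ L₀.
h₀' ⇒ L via d/dx closure of L₀.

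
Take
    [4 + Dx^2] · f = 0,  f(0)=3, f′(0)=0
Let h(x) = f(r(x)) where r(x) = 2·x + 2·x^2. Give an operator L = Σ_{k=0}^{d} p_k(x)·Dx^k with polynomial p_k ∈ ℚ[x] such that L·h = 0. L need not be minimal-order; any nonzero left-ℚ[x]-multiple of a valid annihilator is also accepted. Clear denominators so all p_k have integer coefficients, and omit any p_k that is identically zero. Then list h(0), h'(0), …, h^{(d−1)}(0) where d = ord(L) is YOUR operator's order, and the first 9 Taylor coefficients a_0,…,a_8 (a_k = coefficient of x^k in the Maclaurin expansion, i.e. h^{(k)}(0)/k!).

L = (16 + 96·x + 192·x^2 + 128·x^3) - 2·Dx + (1 + 2·x)·Dx^2  (order 2).
h: a_k = 3, 0, -24, -48, 8, 128, 2624/15, 128/5, -23008/105, …
ICs: h(0) = 3, h′(0) = 0.

f: a_k = 3, 0, -6, 0, 2, 0, -4/15, 0, 2/105, …
L₀ from L_f via x↦r, Dx↦r'^{-1}Dx.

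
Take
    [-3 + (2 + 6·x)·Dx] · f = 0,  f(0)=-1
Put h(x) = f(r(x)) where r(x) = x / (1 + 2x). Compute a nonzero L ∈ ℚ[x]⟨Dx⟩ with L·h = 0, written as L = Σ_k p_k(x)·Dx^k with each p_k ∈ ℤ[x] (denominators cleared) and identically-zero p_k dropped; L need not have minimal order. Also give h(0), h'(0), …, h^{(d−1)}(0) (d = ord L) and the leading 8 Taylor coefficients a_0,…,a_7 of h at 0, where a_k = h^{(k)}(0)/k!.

L = -3 + (2 + 14·x + 20·x^2)·Dx  (order 1).
h: a_k = -1, -3/2, 33/8, -195/16, 4965/128, -33909/256, 492501/1024, -3761283/2048, …
ICs: h(0) = -1.

f: a_k = -1, -3/2, 9/8, -27/16, 405/128, -1701/256, 15309/1024, -72171/2048, …
Change of var in L_f (x↦r) gives L₀.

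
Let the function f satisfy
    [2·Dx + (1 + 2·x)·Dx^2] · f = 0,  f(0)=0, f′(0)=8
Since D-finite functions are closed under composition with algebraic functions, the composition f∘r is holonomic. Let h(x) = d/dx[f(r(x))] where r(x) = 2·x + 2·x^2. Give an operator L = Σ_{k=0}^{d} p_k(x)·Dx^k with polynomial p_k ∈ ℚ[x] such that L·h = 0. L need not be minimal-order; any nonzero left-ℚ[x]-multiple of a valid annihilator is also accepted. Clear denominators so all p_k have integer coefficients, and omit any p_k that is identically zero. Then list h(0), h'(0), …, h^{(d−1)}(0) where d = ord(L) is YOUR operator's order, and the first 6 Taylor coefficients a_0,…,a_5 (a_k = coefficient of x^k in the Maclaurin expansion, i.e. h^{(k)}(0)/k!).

f: a_k = 0, 8, -8, 32/3, -16, 128/5, …
L₀ from L_f via x↦r, Dx↦r'^{-1}Dx.
h₀' ⇒ L via d/dx closure of L₀.
L = 2 + (1 + 2·x)·Dx  (order 1).
h: a_k = 16, -32, 64, -128, 256, -512, …
ICs: h(0) = 16.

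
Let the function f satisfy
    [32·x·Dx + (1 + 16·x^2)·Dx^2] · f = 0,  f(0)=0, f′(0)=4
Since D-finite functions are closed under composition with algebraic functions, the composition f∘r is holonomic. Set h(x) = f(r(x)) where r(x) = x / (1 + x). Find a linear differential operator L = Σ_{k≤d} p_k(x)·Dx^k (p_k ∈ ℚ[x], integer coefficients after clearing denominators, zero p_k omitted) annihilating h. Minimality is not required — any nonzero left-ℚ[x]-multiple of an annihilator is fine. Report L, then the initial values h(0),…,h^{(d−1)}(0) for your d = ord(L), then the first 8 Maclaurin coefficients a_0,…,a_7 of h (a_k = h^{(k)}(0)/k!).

f: a_k = 0, 4, 0, -64/3, 0, 1024/5, 0, -16384/7, …
f∘r: x↦r, Dx↦Dx/r' in L_f ⇒ L₀.
L = (2 + 34·x)·Dx + (1 + 2·x + 17·x^2)·Dx^2  (order 2).
h: a_k = 0, 4, -4, -52/3, 60, 404/5, -2444/3, 2908/7, …
ICs: h(0) = 0, h′(0) = 4.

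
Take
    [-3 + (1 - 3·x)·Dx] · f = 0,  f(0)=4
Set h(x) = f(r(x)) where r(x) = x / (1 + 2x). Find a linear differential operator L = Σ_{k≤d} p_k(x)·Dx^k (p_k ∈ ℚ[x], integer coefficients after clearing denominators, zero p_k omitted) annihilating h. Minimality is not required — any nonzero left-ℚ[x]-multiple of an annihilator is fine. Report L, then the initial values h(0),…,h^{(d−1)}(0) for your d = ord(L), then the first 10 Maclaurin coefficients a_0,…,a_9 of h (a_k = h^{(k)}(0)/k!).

L = 3 + (-1 - x + 2·x^2)·Dx  (order 1).
h: a_k = 4, 12, 12, 12, 12, 12, 12, 12, 12, 12, …
ICs: h(0) = 4.

f: a_k = 4, 12, 36, 108, 324, 972, 2916, 8748, 26244, 78732, …
f∘r: x↦r, Dx↦Dx/r' in L_f ⇒ L₀.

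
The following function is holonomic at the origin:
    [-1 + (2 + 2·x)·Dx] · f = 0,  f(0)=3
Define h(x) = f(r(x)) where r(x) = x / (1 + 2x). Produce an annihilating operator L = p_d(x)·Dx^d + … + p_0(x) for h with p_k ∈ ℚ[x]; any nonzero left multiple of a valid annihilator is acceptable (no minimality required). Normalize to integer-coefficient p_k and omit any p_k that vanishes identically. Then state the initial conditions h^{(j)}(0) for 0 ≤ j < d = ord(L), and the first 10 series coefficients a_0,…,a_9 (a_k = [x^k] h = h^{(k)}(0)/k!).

L = -1 + (2 + 10·x + 12·x^2)·Dx  (order 1).
h: a_k = 3, 3/2, -27/8, 123/16, -2271/128, 10629/256, -100935/1024, 486315/2048, -19021095/32768, 94339905/65536, …
ICs: h(0) = 3.

f: a_k = 3, 3/2, -3/8, 3/16, -15/128, 21/256, -63/1024, 99/2048, -1287/32768, 2145/65536, …
f∘r: x↦r, Dx↦Dx/r' in L_f ⇒ L₀.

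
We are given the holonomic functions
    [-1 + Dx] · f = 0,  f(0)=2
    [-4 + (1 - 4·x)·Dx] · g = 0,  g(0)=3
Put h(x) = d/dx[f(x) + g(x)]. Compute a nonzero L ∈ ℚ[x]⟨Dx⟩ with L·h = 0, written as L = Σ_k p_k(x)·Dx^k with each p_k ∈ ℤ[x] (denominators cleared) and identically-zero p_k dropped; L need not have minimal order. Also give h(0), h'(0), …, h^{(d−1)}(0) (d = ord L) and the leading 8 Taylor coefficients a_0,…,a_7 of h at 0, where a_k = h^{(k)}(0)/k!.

L = (88 + 32·x) + (-95 - 8·x + 16·x^2)·Dx + (7 - 24·x - 16·x^2)·Dx^2  (order 2).
h: a_k = 14, 98, 577, 9217/3, 184321/12, 4423681/60, 123863041/360, 3963617281/2520, …
ICs: h(0) = 14, h′(0) = 98.

f: a_k = 2, 2, 1, 1/3, 1/12, 1/60, 1/360, 1/2520, …
g: a_k = 3, 12, 48, 192, 768, 3072, 12288, 49152, …
h₀=f+g: left-lcm gives L₀, ord ≤ 2.
h=h₀': d/dx-closure on L₀ ⇒ L.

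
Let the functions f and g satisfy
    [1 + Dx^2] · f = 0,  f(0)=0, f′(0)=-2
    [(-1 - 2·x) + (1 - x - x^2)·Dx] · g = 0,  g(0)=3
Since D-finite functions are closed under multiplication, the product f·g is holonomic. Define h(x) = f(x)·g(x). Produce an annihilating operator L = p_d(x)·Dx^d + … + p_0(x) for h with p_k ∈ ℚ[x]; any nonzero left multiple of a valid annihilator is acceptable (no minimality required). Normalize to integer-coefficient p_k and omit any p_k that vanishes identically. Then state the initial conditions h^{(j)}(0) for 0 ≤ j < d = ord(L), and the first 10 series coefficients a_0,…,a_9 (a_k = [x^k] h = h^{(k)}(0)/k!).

L = (1 + x + x^2) + (2 + 4·x)·Dx + (-1 + x + x^2)·Dx^2  (order 2).
h: a_k = 0, -6, -6, -11, -17, -561/20, -901/20, -61403/840, -19849/168, -11566657/60480, …
ICs: h(0) = 0, h′(0) = -6.

f: a_k = 0, -2, 0, 1/3, 0, -1/60, 0, 1/2520, 0, -1/181440, …
g: a_k = 3, 3, 6, 9, 15, 24, 39, 63, 102, 165, …
Sym-product of L_f,L_g gives L₀ (≤ ord 2).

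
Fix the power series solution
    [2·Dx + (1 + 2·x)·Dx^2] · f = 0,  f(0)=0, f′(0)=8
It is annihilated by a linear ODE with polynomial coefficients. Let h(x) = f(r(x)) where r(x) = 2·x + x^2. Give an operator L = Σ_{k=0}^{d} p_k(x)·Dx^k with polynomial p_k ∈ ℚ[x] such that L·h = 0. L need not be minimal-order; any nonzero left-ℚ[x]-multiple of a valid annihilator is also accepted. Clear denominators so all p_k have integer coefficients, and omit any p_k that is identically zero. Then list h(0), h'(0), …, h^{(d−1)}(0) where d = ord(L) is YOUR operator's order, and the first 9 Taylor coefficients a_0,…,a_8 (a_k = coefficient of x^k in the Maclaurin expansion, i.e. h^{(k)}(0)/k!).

L = (3 + 4·x + 2·x^2)·Dx + (1 + 5·x + 6·x^2 + 2·x^3)·Dx^2  (order 2).
h: a_k = 0, 16, -24, 160/3, -136, 1856/5, -1056, 21632/7, -9232, …
ICs: h(0) = 0, h′(0) = 16.

f: a_k = 0, 8, -8, 32/3, -16, 128/5, -128/3, 512/7, -128, …
h₀=f(r): pull back L_f along r ⇒ L₀.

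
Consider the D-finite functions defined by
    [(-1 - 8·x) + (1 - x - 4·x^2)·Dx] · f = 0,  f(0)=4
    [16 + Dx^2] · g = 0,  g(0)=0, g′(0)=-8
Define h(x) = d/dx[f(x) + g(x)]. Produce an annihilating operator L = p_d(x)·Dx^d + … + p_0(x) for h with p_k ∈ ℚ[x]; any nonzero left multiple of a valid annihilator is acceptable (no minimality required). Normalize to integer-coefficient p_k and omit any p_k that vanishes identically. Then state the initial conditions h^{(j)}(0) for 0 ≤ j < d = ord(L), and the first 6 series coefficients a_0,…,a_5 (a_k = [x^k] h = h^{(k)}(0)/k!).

f: a_k = 4, 4, 20, 36, 116, 260, …
g: a_k = 0, -8, 0, 64/3, 0, -256/15, …
Sum ⇒ L₀ = lclm(L_f,L_g) in ℚ(x)⟨Dx⟩.
Differentiate: ansatz ord ≤ ord L₀ ⇒ L.
L = (6848 + 35072·x + 150784·x^2 + 87040·x^3 + 204800·x^4 + 147456·x^5 + 196608·x^6) + (-560 - 4048·x + 5184·x^2 + 13952·x^3 + 2560·x^4 + 18432·x^5 + 57344·x^6 + 65536·x^7)·Dx + (428 + 2192·x + 9424·x^2 + 5440·x^3 + 12800·x^4 + 9216·x^5 + 12288·x^6)·Dx^2 + (-35 - 253·x + 324·x^2 + 872·x^3 + 160·x^4 + 1152·x^5 + 3584·x^6 + 4096·x^7)·Dx^3  (order 3).
h: a_k = -4, 40, 172, 464, 3644/3, 4344, …
ICs: h(0) = -4, h′(0) = 40, h′′(0) = 344.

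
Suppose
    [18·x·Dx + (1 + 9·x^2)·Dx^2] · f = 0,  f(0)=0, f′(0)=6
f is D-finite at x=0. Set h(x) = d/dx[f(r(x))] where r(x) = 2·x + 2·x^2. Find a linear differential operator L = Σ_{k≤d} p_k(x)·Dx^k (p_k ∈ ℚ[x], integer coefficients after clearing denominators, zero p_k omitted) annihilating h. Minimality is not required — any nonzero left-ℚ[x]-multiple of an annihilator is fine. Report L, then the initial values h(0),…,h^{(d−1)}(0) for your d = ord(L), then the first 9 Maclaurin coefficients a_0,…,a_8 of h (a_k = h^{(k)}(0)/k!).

f: a_k = 0, 6, 0, -18, 0, 486/5, 0, -4374/7, 0, …
Substitute x→r, Dx→(1/r')Dx; clear ⇒ L₀.
h₀' ⇒ L via d/dx closure of L₀.
L = (-2 + 72·x + 288·x^2 + 432·x^3 + 216·x^4) + (1 + 2·x + 36·x^2 + 144·x^3 + 180·x^4 + 72·x^5)·Dx  (order 1).
h: a_k = 12, 24, -432, -1728, 13392, 92448, -342144, -4230144, 5178816, …
ICs: h(0) = 12.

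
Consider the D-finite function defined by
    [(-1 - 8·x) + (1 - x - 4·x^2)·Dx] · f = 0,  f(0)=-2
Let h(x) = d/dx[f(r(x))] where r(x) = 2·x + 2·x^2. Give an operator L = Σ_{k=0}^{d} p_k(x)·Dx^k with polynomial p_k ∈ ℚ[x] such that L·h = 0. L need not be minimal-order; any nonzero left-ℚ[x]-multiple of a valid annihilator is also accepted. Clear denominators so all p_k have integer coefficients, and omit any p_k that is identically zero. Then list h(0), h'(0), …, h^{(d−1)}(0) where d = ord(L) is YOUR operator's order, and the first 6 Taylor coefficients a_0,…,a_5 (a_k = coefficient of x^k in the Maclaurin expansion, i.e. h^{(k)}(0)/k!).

L = (22 + 204·x + 1260·x^2 + 4672·x^3 + 8736·x^4 + 7680·x^5 + 2560·x^6) + (-1 - 16·x + 6·x^2 + 420·x^3 + 1520·x^4 + 2400·x^5 + 1792·x^6 + 512·x^7)·Dx  (order 1).
h: a_k = -4, -88, -672, -5600, -41520, -298080, …
ICs: h(0) = -4.

f: a_k = -2, -2, -10, -18, -58, -130, …
Change of var in L_f (x↦r) gives L₀.
Differentiate: ansatz ord ≤ ord L₀ ⇒ L.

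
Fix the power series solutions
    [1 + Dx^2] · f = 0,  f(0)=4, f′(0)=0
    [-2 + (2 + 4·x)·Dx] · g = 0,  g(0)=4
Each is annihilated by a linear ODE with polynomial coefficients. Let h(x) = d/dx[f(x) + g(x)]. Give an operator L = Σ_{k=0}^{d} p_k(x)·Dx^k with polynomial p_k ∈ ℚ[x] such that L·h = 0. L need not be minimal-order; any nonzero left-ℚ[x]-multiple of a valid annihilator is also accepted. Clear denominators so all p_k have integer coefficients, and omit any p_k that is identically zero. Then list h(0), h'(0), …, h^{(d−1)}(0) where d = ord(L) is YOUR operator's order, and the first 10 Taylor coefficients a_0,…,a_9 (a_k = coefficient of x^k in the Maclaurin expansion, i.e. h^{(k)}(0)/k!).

f: a_k = 4, 0, -2, 0, 1/6, 0, -1/180, 0, 1/10080, 0, …
g: a_k = 4, 4, -2, 2, -5/2, 7/2, -21/4, 33/4, -429/32, 715/32, …
h₀=f+g: left-lcm gives L₀, ord ≤ 3.
h₀' ⇒ L via d/dx closure of L₀.
L = (-4 - x - x^2) + (-1 - 3·x - 3·x^2 - 2·x^3)·Dx + (-4 - x - x^2)·Dx^2 + (-1 - 3·x - 3·x^2 - 2·x^3)·Dx^3  (order 3).
h: a_k = 4, -8, 6, -28/3, 35/2, -473/15, 231/4, -67567/630, 6435/32, -17229713/45360, …
ICs: h(0) = 4, h′(0) = -8, h′′(0) = 12.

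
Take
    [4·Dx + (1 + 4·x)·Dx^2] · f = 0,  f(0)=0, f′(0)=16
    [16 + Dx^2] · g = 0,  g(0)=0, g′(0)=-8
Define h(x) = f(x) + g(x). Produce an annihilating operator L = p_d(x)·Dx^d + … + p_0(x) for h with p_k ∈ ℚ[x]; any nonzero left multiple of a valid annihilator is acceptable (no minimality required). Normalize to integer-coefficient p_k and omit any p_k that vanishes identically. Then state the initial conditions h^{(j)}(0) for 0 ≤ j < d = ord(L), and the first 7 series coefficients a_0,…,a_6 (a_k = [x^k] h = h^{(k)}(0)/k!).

f: a_k = 0, 16, -32, 256/3, -256, 4096/5, -8192/3, …
g: a_k = 0, -8, 0, 64/3, 0, -256/15, 0, …
L₀ := lclm(L_f,L_g); ord L₀ ≤ 2+2.
L = (448 + 512·x + 1024·x^2)·Dx + (48 + 320·x + 768·x^2 + 1024·x^3)·Dx^2 + (28 + 32·x + 64·x^2)·Dx^3 + (3 + 20·x + 48·x^2 + 64·x^3)·Dx^4  (order 4).
h: a_k = 0, 8, -32, 320/3, -256, 12032/15, -8192/3, …
ICs: h(0) = 0, h′(0) = 8, h′′(0) = -64, h′′′(0) = 640.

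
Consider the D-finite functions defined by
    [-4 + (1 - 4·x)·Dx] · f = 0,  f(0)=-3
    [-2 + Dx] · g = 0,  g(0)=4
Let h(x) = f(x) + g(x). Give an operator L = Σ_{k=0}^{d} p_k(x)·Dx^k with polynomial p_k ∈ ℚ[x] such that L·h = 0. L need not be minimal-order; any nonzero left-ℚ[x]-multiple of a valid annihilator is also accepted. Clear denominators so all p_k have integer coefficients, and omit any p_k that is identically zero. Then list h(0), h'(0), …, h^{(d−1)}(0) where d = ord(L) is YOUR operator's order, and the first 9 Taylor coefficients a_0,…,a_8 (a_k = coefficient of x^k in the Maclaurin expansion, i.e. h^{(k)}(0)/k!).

L = (-24 - 32·x) + (14 + 16·x - 32·x^2)·Dx + (-1 + 16·x^2)·Dx^2  (order 2).
h: a_k = 1, -4, -40, -560/3, -2296/3, -46064/15, -552944/45, -15482848/315, -61931512/315, …
ICs: h(0) = 1, h′(0) = -4.

f: a_k = -3, -12, -48, -192, -768, -3072, -12288, -49152, -196608, …
g: a_k = 4, 8, 8, 16/3, 8/3, 16/15, 16/45, 32/315, 8/315, …
L₀ := lclm(L_f,L_g); ord L₀ ≤ 1+1.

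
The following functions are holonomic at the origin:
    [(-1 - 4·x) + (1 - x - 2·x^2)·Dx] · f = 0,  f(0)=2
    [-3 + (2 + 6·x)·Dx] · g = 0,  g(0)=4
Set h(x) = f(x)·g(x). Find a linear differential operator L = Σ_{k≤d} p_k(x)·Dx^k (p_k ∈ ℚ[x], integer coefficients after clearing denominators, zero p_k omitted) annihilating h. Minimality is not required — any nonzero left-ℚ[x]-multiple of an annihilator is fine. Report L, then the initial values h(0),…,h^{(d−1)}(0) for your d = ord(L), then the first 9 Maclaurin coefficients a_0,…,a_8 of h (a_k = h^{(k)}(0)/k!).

L = (5 + 11·x + 18·x^2) + (-2 - 4·x + 10·x^2 + 12·x^3)·Dx  (order 1).
h: a_k = 8, 20, 27, 161/2, 1747/16, 10347/32, 54031/128, 345785/256, 6175875/4096, …
ICs: h(0) = 8.

f: a_k = 2, 2, 6, 10, 22, 42, 86, 170, 342, …
g: a_k = 4, 6, -9/2, 27/4, -405/32, 1701/64, -15309/256, 72171/512, -2814669/8192, …
L₀ := L_f ⊗_s L_g (sym. prod.), ord ≤ 1.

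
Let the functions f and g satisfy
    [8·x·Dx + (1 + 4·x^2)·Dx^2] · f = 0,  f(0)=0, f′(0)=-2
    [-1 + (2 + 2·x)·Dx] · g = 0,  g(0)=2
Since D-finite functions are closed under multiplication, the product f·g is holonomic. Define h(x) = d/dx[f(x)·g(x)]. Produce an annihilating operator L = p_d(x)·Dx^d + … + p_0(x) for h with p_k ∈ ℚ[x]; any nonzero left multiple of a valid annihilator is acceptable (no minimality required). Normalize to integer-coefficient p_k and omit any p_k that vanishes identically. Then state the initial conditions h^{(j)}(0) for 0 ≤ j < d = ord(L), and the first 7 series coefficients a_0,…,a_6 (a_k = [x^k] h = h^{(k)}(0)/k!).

L = (29 + 160·x - 280·x^2 - 384·x^3 - 48·x^4) + (76 + 300·x - 288·x^2 - 1664·x^3 - 1344·x^4 - 192·x^5)·Dx + (12 - 40·x - 84·x^2 - 256·x^3 - 544·x^4 - 384·x^5 - 64·x^6)·Dx^2  (order 2).
h: a_k = -4, -4, 35/2, 29/3, -6389/96, -5929/160, 1022653/3840, …
ICs: h(0) = -4, h′(0) = -4.

f: a_k = 0, -2, 0, 8/3, 0, -32/5, 0, …
g: a_k = 2, 1, -1/4, 1/8, -5/64, 7/128, -21/512, …
f·g: L₀ = L_f ⊗_s L_g, ord ≤ 2·1.
h=h₀': d/dx-closure on L₀ ⇒ L.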